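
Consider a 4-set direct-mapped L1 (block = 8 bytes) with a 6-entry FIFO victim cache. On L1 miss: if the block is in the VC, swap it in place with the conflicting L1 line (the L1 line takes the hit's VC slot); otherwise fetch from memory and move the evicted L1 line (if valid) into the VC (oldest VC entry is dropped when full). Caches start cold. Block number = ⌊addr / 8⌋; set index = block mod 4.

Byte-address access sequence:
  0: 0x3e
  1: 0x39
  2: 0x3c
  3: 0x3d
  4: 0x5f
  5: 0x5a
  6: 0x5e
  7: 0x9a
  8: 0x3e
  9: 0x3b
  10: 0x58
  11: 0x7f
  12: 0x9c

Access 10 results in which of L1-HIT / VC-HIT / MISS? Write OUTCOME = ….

OUTCOME = VC-HIT

0: 0x3e (blk 7, set 3) → MISS  vc=[]
1: 0x39 (blk 7, set 3) → L1-HIT  vc=[]
2: 0x3c (blk 7, set 3) → L1-HIT  vc=[]
3: 0x3d (blk 7, set 3) → L1-HIT  vc=[]
4: 0x5f (blk 11, set 3) → MISS  vc=[7]
5: 0x5a (blk 11, set 3) → L1-HIT  vc=[7]
6: 0x5e (blk 11, set 3) → L1-HIT  vc=[7]
7: 0x9a (blk 19, set 3) → MISS  vc=[7, 11]
8: 0x3e (blk 7, set 3) → VC-HIT  vc=[19, 11]
9: 0x3b (blk 7, set 3) → L1-HIT  vc=[19, 11]
10: 0x58 (blk 11, set 3) → VC-HIT  vc=[19, 7]
11: 0x7f (blk 15, set 3) → MISS  vc=[19, 7, 11]
12: 0x9c (blk 19, set 3) → VC-HIT  vc=[15, 7, 11]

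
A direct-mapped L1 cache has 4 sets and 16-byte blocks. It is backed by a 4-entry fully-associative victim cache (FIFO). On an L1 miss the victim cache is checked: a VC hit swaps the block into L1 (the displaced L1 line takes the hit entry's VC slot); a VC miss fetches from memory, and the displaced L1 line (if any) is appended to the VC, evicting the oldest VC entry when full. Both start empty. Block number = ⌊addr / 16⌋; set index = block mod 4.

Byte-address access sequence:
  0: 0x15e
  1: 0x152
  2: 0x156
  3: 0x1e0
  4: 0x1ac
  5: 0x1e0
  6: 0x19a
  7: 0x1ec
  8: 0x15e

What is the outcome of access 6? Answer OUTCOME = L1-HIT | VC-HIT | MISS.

  [0] addr=0x15e blk=21 s=1: MISS | VC []
  [1] addr=0x152 blk=21 s=1: L1-HIT | VC []
  [2] addr=0x156 blk=21 s=1: L1-HIT | VC []
  [3] addr=0x1e0 blk=30 s=2: MISS | VC []
  [4] addr=0x1ac blk=26 s=2: MISS | VC [30]
  [5] addr=0x1e0 blk=30 s=2: VC-HIT | VC [26]
  [6] addr=0x19a blk=25 s=1: MISS | VC [26, 21]
  [7] addr=0x1ec blk=30 s=2: L1-HIT | VC [26, 21]
  [8] addr=0x15e blk=21 s=1: VC-HIT | VC [26, 25]

OUTCOME = MISS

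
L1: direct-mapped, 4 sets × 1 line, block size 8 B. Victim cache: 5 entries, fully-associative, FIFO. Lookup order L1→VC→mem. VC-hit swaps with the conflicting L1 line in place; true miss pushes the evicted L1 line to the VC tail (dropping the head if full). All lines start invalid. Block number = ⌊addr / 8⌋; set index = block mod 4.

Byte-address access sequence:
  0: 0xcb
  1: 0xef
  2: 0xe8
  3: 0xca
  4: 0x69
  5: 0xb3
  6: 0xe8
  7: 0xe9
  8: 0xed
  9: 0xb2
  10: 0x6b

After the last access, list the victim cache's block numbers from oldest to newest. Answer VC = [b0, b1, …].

VC = [29, 25]

  [0] addr=0xcb blk=25 s=1: MISS | VC []
  [1] addr=0xef blk=29 s=1: MISS | VC [25]
  [2] addr=0xe8 blk=29 s=1: L1-HIT | VC [25]
  [3] addr=0xca blk=25 s=1: VC-HIT | VC [29]
  [4] addr=0x69 blk=13 s=1: MISS | VC [29, 25]
  [5] addr=0xb3 blk=22 s=2: MISS | VC [29, 25]
  [6] addr=0xe8 blk=29 s=1: VC-HIT | VC [13, 25]
  [7] addr=0xe9 blk=29 s=1: L1-HIT | VC [13, 25]
  [8] addr=0xed blk=29 s=1: L1-HIT | VC [13, 25]
  [9] addr=0xb2 blk=22 s=2: L1-HIT | VC [13, 25]
  [10] addr=0x6b blk=13 s=1: VC-HIT | VC [29, 25]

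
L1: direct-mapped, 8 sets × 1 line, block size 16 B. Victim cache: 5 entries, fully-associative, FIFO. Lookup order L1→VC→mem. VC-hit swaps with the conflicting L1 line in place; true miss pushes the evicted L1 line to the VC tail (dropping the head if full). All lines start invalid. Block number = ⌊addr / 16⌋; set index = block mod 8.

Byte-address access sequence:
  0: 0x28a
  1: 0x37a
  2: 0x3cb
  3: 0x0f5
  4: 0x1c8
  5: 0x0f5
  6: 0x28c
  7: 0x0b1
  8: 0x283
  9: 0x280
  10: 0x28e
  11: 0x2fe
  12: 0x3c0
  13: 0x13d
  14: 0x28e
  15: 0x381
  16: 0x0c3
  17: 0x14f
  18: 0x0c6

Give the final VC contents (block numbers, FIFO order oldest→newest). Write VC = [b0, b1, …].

VC = [15, 11, 40, 60, 20]

0: 0x28a (blk 40, set 0) → MISS  vc=[]
1: 0x37a (blk 55, set 7) → MISS  vc=[]
2: 0x3cb (blk 60, set 4) → MISS  vc=[]
3: 0xf5 (blk 15, set 7) → MISS  vc=[55]
4: 0x1c8 (blk 28, set 4) → MISS  vc=[55, 60]
5: 0xf5 (blk 15, set 7) → L1-HIT  vc=[55, 60]
6: 0x28c (blk 40, set 0) → L1-HIT  vc=[55, 60]
7: 0xb1 (blk 11, set 3) → MISS  vc=[55, 60]
8: 0x283 (blk 40, set 0) → L1-HIT  vc=[55, 60]
9: 0x280 (blk 40, set 0) → L1-HIT  vc=[55, 60]
10: 0x28e (blk 40, set 0) → L1-HIT  vc=[55, 60]
11: 0x2fe (blk 47, set 7) → MISS  vc=[55, 60, 15]
12: 0x3c0 (blk 60, set 4) → VC-HIT  vc=[55, 28, 15]
13: 0x13d (blk 19, set 3) → MISS  vc=[55, 28, 15, 11]
14: 0x28e (blk 40, set 0) → L1-HIT  vc=[55, 28, 15, 11]
15: 0x381 (blk 56, set 0) → MISS  vc=[55, 28, 15, 11, 40]
16: 0xc3 (blk 12, set 4) → MISS  vc=[28, 15, 11, 40, 60]
17: 0x14f (blk 20, set 4) → MISS  vc=[15, 11, 40, 60, 12]
18: 0xc6 (blk 12, set 4) → VC-HIT  vc=[15, 11, 40, 60, 20]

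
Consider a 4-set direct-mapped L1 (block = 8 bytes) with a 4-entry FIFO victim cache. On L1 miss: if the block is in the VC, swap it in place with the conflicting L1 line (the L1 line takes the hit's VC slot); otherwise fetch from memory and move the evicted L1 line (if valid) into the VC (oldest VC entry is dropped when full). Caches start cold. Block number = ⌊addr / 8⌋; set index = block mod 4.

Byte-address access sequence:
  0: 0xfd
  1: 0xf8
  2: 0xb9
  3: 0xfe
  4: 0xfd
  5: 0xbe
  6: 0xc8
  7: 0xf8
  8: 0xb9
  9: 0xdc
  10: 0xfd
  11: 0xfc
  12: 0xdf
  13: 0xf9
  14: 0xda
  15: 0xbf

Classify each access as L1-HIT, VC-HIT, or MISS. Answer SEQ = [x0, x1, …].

SEQ = [MISS, L1-HIT, MISS, VC-HIT, L1-HIT, VC-HIT, MISS, VC-HIT, VC-HIT, MISS, VC-HIT, L1-HIT, VC-HIT, VC-HIT, VC-HIT, VC-HIT]

0: 0xfd (blk 31, set 3) → MISS  vc=[]
1: 0xf8 (blk 31, set 3) → L1-HIT  vc=[]
2: 0xb9 (blk 23, set 3) → MISS  vc=[31]
3: 0xfe (blk 31, set 3) → VC-HIT  vc=[23]
4: 0xfd (blk 31, set 3) → L1-HIT  vc=[23]
5: 0xbe (blk 23, set 3) → VC-HIT  vc=[31]
6: 0xc8 (blk 25, set 1) → MISS  vc=[31]
7: 0xf8 (blk 31, set 3) → VC-HIT  vc=[23]
8: 0xb9 (blk 23, set 3) → VC-HIT  vc=[31]
9: 0xdc (blk 27, set 3) → MISS  vc=[31, 23]
10: 0xfd (blk 31, set 3) → VC-HIT  vc=[27, 23]
11: 0xfc (blk 31, set 3) → L1-HIT  vc=[27, 23]
12: 0xdf (blk 27, set 3) → VC-HIT  vc=[31, 23]
13: 0xf9 (blk 31, set 3) → VC-HIT  vc=[27, 23]
14: 0xda (blk 27, set 3) → VC-HIT  vc=[31, 23]
15: 0xbf (blk 23, set 3) → VC-HIT  vc=[31, 27]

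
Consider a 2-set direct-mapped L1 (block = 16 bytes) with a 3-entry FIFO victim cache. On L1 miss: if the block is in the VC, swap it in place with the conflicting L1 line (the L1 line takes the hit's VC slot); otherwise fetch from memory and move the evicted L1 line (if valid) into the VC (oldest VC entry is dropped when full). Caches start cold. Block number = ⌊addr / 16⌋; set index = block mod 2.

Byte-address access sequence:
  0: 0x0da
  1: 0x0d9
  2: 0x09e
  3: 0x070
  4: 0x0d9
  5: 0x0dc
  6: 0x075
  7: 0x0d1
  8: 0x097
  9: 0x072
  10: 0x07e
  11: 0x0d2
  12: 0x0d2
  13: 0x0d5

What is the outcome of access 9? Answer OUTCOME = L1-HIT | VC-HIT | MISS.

0: 0xda (blk 13, set 1) → MISS  vc=[]
1: 0xd9 (blk 13, set 1) → L1-HIT  vc=[]
2: 0x9e (blk 9, set 1) → MISS  vc=[13]
3: 0x70 (blk 7, set 1) → MISS  vc=[13, 9]
4: 0xd9 (blk 13, set 1) → VC-HIT  vc=[7, 9]
5: 0xdc (blk 13, set 1) → L1-HIT  vc=[7, 9]
6: 0x75 (blk 7, set 1) → VC-HIT  vc=[13, 9]
7: 0xd1 (blk 13, set 1) → VC-HIT  vc=[7, 9]
8: 0x97 (blk 9, set 1) → VC-HIT  vc=[7, 13]
9: 0x72 (blk 7, set 1) → VC-HIT  vc=[9, 13]
10: 0x7e (blk 7, set 1) → L1-HIT  vc=[9, 13]
11: 0xd2 (blk 13, set 1) → VC-HIT  vc=[9, 7]
12: 0xd2 (blk 13, set 1) → L1-HIT  vc=[9, 7]
13: 0xd5 (blk 13, set 1) → L1-HIT  vc=[9, 7]

OUTCOME = VC-HIT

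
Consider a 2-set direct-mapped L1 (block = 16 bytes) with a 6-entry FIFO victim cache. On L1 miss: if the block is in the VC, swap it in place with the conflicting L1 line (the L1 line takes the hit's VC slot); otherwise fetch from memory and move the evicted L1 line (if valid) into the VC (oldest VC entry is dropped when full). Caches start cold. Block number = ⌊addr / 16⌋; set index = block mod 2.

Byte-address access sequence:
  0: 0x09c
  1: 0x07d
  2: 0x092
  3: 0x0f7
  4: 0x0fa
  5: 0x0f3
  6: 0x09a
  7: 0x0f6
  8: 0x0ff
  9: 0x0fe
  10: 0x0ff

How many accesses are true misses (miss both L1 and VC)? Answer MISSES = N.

MISSES = 3

#0 0x9c→b9/s1 MISS; vc=[]
#1 0x7d→b7/s1 MISS; vc=[9]
#2 0x92→b9/s1 VC-HIT; vc=[7]
#3 0xf7→b15/s1 MISS; vc=[7,9]
#4 0xfa→b15/s1 L1-HIT; vc=[7,9]
#5 0xf3→b15/s1 L1-HIT; vc=[7,9]
#6 0x9a→b9/s1 VC-HIT; vc=[7,15]
#7 0xf6→b15/s1 VC-HIT; vc=[7,9]
#8 0xff→b15/s1 L1-HIT; vc=[7,9]
#9 0xfe→b15/s1 L1-HIT; vc=[7,9]
#10 0xff→b15/s1 L1-HIT; vc=[7,9]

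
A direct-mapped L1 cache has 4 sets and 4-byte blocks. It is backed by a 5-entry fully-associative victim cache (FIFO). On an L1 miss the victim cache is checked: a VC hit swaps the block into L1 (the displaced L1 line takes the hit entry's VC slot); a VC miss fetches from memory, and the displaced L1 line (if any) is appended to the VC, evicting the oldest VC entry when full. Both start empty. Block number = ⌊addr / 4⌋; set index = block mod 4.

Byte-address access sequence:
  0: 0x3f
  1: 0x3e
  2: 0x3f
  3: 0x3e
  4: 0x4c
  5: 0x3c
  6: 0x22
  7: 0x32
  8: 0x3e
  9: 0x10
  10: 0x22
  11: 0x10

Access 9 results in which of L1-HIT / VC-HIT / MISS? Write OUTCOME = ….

#0 0x3f→b15/s3 MISS; vc=[]
#1 0x3e→b15/s3 L1-HIT; vc=[]
#2 0x3f→b15/s3 L1-HIT; vc=[]
#3 0x3e→b15/s3 L1-HIT; vc=[]
#4 0x4c→b19/s3 MISS; vc=[15]
#5 0x3c→b15/s3 VC-HIT; vc=[19]
#6 0x22→b8/s0 MISS; vc=[19]
#7 0x32→b12/s0 MISS; vc=[19,8]
#8 0x3e→b15/s3 L1-HIT; vc=[19,8]
#9 0x10→b4/s0 MISS; vc=[19,8,12]
#10 0x22→b8/s0 VC-HIT; vc=[19,4,12]
#11 0x10→b4/s0 VC-HIT; vc=[19,8,12]

OUTCOME = MISS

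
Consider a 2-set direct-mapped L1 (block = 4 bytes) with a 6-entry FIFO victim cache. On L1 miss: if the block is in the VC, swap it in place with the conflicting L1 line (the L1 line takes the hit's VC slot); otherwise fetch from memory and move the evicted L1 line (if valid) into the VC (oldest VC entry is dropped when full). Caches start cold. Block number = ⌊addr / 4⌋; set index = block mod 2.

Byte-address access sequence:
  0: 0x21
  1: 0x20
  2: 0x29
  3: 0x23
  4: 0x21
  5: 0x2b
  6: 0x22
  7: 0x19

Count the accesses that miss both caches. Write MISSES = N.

#0 0x21→b8/s0 MISS; vc=[]
#1 0x20→b8/s0 L1-HIT; vc=[]
#2 0x29→b10/s0 MISS; vc=[8]
#3 0x23→b8/s0 VC-HIT; vc=[10]
#4 0x21→b8/s0 L1-HIT; vc=[10]
#5 0x2b→b10/s0 VC-HIT; vc=[8]
#6 0x22→b8/s0 VC-HIT; vc=[10]
#7 0x19→b6/s0 MISS; vc=[10,8]

MISSES = 3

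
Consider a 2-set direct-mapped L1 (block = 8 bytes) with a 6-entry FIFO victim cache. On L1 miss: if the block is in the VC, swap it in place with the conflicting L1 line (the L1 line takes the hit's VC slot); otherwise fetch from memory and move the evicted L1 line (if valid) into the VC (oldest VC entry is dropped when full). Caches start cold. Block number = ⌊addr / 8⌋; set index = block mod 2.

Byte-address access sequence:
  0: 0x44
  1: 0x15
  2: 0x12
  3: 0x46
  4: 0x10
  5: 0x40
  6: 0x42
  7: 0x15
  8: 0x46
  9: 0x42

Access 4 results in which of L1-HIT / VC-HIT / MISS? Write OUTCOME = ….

OUTCOME = VC-HIT

#0 0x44→b8/s0 MISS; vc=[]
#1 0x15→b2/s0 MISS; vc=[8]
#2 0x12→b2/s0 L1-HIT; vc=[8]
#3 0x46→b8/s0 VC-HIT; vc=[2]
#4 0x10→b2/s0 VC-HIT; vc=[8]
#5 0x40→b8/s0 VC-HIT; vc=[2]
#6 0x42→b8/s0 L1-HIT; vc=[2]
#7 0x15→b2/s0 VC-HIT; vc=[8]
#8 0x46→b8/s0 VC-HIT; vc=[2]
#9 0x42→b8/s0 L1-HIT; vc=[2]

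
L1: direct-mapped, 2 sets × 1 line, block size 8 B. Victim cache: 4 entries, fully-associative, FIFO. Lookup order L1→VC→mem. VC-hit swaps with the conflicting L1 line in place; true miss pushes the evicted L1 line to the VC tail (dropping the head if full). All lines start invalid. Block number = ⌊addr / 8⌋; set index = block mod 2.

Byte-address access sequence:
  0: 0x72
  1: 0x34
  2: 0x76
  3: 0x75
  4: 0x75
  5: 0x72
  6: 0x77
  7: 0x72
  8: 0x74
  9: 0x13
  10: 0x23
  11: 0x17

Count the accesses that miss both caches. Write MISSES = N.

MISSES = 4

  [0] addr=0x72 blk=14 s=0: MISS | VC []
  [1] addr=0x34 blk=6 s=0: MISS | VC [14]
  [2] addr=0x76 blk=14 s=0: VC-HIT | VC [6]
  [3] addr=0x75 blk=14 s=0: L1-HIT | VC [6]
  [4] addr=0x75 blk=14 s=0: L1-HIT | VC [6]
  [5] addr=0x72 blk=14 s=0: L1-HIT | VC [6]
  [6] addr=0x77 blk=14 s=0: L1-HIT | VC [6]
  [7] addr=0x72 blk=14 s=0: L1-HIT | VC [6]
  [8] addr=0x74 blk=14 s=0: L1-HIT | VC [6]
  [9] addr=0x13 blk=2 s=0: MISS | VC [6, 14]
  [10] addr=0x23 blk=4 s=0: MISS | VC [6, 14, 2]
  [11] addr=0x17 blk=2 s=0: VC-HIT | VC [6, 14, 4]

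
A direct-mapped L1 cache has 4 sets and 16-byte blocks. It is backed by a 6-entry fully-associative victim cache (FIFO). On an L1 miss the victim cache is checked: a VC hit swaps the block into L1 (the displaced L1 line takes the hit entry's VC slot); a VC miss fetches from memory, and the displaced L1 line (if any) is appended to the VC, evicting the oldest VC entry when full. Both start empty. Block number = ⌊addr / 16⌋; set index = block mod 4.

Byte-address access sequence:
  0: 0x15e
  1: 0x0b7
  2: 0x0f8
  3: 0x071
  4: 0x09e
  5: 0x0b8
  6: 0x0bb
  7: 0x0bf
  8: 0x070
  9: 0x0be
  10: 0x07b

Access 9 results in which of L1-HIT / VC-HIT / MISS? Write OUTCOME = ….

#0 0x15e→b21/s1 MISS; vc=[]
#1 0xb7→b11/s3 MISS; vc=[]
#2 0xf8→b15/s3 MISS; vc=[11]
#3 0x71→b7/s3 MISS; vc=[11,15]
#4 0x9e→b9/s1 MISS; vc=[11,15,21]
#5 0xb8→b11/s3 VC-HIT; vc=[7,15,21]
#6 0xbb→b11/s3 L1-HIT; vc=[7,15,21]
#7 0xbf→b11/s3 L1-HIT; vc=[7,15,21]
#8 0x70→b7/s3 VC-HIT; vc=[11,15,21]
#9 0xbe→b11/s3 VC-HIT; vc=[7,15,21]
#10 0x7b→b7/s3 VC-HIT; vc=[11,15,21]

OUTCOME = VC-HIT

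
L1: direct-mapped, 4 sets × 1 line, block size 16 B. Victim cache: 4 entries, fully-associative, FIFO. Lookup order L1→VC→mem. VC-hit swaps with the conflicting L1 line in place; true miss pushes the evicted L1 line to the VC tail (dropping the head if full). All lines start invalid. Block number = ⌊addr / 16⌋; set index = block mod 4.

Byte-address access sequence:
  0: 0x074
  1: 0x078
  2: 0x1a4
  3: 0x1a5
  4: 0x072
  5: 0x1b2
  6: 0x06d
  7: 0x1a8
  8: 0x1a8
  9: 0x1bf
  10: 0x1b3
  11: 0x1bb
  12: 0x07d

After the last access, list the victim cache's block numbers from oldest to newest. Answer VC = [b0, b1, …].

VC = [27, 6]

0: 0x74 (blk 7, set 3) → MISS  vc=[]
1: 0x78 (blk 7, set 3) → L1-HIT  vc=[]
2: 0x1a4 (blk 26, set 2) → MISS  vc=[]
3: 0x1a5 (blk 26, set 2) → L1-HIT  vc=[]
4: 0x72 (blk 7, set 3) → L1-HIT  vc=[]
5: 0x1b2 (blk 27, set 3) → MISS  vc=[7]
6: 0x6d (blk 6, set 2) → MISS  vc=[7, 26]
7: 0x1a8 (blk 26, set 2) → VC-HIT  vc=[7, 6]
8: 0x1a8 (blk 26, set 2) → L1-HIT  vc=[7, 6]
9: 0x1bf (blk 27, set 3) → L1-HIT  vc=[7, 6]
10: 0x1b3 (blk 27, set 3) → L1-HIT  vc=[7, 6]
11: 0x1bb (blk 27, set 3) → L1-HIT  vc=[7, 6]
12: 0x7d (blk 7, set 3) → VC-HIT  vc=[27, 6]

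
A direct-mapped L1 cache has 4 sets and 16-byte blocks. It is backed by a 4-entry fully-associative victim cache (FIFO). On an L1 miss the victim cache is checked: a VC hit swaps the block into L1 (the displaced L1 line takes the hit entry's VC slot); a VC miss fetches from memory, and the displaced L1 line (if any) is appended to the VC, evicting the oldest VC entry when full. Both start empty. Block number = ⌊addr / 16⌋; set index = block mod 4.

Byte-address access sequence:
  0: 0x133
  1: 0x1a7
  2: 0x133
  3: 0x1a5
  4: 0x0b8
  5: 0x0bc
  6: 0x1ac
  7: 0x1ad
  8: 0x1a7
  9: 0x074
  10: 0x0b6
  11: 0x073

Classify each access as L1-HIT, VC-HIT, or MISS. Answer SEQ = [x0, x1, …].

SEQ = [MISS, MISS, L1-HIT, L1-HIT, MISS, L1-HIT, L1-HIT, L1-HIT, L1-HIT, MISS, VC-HIT, VC-HIT]

#0 0x133→b19/s3 MISS; vc=[]
#1 0x1a7→b26/s2 MISS; vc=[]
#2 0x133→b19/s3 L1-HIT; vc=[]
#3 0x1a5→b26/s2 L1-HIT; vc=[]
#4 0xb8→b11/s3 MISS; vc=[19]
#5 0xbc→b11/s3 L1-HIT; vc=[19]
#6 0x1ac→b26/s2 L1-HIT; vc=[19]
#7 0x1ad→b26/s2 L1-HIT; vc=[19]
#8 0x1a7→b26/s2 L1-HIT; vc=[19]
#9 0x74→b7/s3 MISS; vc=[19,11]
#10 0xb6→b11/s3 VC-HIT; vc=[19,7]
#11 0x73→b7/s3 VC-HIT; vc=[19,11]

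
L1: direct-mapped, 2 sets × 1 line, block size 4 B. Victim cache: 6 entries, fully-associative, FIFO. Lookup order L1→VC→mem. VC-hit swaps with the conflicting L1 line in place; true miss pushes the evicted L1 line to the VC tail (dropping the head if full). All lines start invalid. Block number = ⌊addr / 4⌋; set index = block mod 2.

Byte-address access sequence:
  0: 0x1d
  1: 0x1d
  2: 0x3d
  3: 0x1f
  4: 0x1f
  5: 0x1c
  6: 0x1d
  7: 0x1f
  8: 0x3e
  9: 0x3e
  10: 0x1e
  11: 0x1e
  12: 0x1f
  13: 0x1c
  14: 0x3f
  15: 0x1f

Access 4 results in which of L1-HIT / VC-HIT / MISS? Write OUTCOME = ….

  [0] addr=0x1d blk=7 s=1: MISS | VC []
  [1] addr=0x1d blk=7 s=1: L1-HIT | VC []
  [2] addr=0x3d blk=15 s=1: MISS | VC [7]
  [3] addr=0x1f blk=7 s=1: VC-HIT | VC [15]
  [4] addr=0x1f blk=7 s=1: L1-HIT | VC [15]
  [5] addr=0x1c blk=7 s=1: L1-HIT | VC [15]
  [6] addr=0x1d blk=7 s=1: L1-HIT | VC [15]
  [7] addr=0x1f blk=7 s=1: L1-HIT | VC [15]
  [8] addr=0x3e blk=15 s=1: VC-HIT | VC [7]
  [9] addr=0x3e blk=15 s=1: L1-HIT | VC [7]
  [10] addr=0x1e blk=7 s=1: VC-HIT | VC [15]
  [11] addr=0x1e blk=7 s=1: L1-HIT | VC [15]
  [12] addr=0x1f blk=7 s=1: L1-HIT | VC [15]
  [13] addr=0x1c blk=7 s=1: L1-HIT | VC [15]
  [14] addr=0x3f blk=15 s=1: VC-HIT | VC [7]
  [15] addr=0x1f blk=7 s=1: VC-HIT | VC [15]

OUTCOME = L1-HIT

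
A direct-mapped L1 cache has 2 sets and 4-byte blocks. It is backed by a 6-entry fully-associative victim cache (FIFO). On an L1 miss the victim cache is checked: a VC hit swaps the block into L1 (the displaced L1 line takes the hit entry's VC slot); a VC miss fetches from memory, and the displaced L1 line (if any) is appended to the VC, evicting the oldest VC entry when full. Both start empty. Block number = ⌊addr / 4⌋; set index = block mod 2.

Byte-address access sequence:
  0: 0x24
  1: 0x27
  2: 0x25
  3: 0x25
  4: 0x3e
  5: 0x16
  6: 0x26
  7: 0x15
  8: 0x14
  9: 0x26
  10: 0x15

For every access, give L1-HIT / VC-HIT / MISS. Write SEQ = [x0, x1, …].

#0 0x24→b9/s1 MISS; vc=[]
#1 0x27→b9/s1 L1-HIT; vc=[]
#2 0x25→b9/s1 L1-HIT; vc=[]
#3 0x25→b9/s1 L1-HIT; vc=[]
#4 0x3e→b15/s1 MISS; vc=[9]
#5 0x16→b5/s1 MISS; vc=[9,15]
#6 0x26→b9/s1 VC-HIT; vc=[5,15]
#7 0x15→b5/s1 VC-HIT; vc=[9,15]
#8 0x14→b5/s1 L1-HIT; vc=[9,15]
#9 0x26→b9/s1 VC-HIT; vc=[5,15]
#10 0x15→b5/s1 VC-HIT; vc=[9,15]

SEQ = [MISS, L1-HIT, L1-HIT, L1-HIT, MISS, MISS, VC-HIT, VC-HIT, L1-HIT, VC-HIT, VC-HIT]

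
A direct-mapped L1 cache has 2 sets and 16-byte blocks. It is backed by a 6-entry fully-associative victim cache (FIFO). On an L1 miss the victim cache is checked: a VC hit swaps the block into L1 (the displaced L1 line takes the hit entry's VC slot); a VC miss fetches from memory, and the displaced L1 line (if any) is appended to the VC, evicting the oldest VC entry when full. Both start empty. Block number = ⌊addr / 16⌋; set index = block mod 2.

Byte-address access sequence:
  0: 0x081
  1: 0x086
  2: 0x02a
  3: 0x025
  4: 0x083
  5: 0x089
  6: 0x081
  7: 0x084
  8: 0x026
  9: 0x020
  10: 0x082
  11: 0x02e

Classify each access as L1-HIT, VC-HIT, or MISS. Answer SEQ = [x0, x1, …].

SEQ = [MISS, L1-HIT, MISS, L1-HIT, VC-HIT, L1-HIT, L1-HIT, L1-HIT, VC-HIT, L1-HIT, VC-HIT, VC-HIT]

0: 0x81 (blk 8, set 0) → MISS  vc=[]
1: 0x86 (blk 8, set 0) → L1-HIT  vc=[]
2: 0x2a (blk 2, set 0) → MISS  vc=[8]
3: 0x25 (blk 2, set 0) → L1-HIT  vc=[8]
4: 0x83 (blk 8, set 0) → VC-HIT  vc=[2]
5: 0x89 (blk 8, set 0) → L1-HIT  vc=[2]
6: 0x81 (blk 8, set 0) → L1-HIT  vc=[2]
7: 0x84 (blk 8, set 0) → L1-HIT  vc=[2]
8: 0x26 (blk 2, set 0) → VC-HIT  vc=[8]
9: 0x20 (blk 2, set 0) → L1-HIT  vc=[8]
10: 0x82 (blk 8, set 0) → VC-HIT  vc=[2]
11: 0x2e (blk 2, set 0) → VC-HIT  vc=[8]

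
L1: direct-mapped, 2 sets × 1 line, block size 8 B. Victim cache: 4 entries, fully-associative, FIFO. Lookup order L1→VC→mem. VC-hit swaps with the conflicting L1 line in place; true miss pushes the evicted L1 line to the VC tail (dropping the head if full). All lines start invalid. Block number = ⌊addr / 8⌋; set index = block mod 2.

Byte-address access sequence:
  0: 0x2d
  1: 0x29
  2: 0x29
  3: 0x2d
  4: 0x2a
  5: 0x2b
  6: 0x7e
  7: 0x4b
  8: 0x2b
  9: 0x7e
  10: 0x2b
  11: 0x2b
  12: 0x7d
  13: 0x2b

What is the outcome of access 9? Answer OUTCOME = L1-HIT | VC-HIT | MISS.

OUTCOME = VC-HIT

#0 0x2d→b5/s1 MISS; vc=[]
#1 0x29→b5/s1 L1-HIT; vc=[]
#2 0x29→b5/s1 L1-HIT; vc=[]
#3 0x2d→b5/s1 L1-HIT; vc=[]
#4 0x2a→b5/s1 L1-HIT; vc=[]
#5 0x2b→b5/s1 L1-HIT; vc=[]
#6 0x7e→b15/s1 MISS; vc=[5]
#7 0x4b→b9/s1 MISS; vc=[5,15]
#8 0x2b→b5/s1 VC-HIT; vc=[9,15]
#9 0x7e→b15/s1 VC-HIT; vc=[9,5]
#10 0x2b→b5/s1 VC-HIT; vc=[9,15]
#11 0x2b→b5/s1 L1-HIT; vc=[9,15]
#12 0x7d→b15/s1 VC-HIT; vc=[9,5]
#13 0x2b→b5/s1 VC-HIT; vc=[9,15]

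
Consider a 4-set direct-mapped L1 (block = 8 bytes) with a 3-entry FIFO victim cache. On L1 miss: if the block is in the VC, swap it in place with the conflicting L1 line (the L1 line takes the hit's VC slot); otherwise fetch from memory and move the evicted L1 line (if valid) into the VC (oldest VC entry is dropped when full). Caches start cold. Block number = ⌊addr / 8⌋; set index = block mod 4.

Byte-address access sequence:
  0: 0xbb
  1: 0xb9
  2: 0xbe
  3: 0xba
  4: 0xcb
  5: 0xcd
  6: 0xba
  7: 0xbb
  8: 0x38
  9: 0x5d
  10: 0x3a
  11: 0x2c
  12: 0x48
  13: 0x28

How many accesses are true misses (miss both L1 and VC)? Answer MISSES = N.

#0 0xbb→b23/s3 MISS; vc=[]
#1 0xb9→b23/s3 L1-HIT; vc=[]
#2 0xbe→b23/s3 L1-HIT; vc=[]
#3 0xba→b23/s3 L1-HIT; vc=[]
#4 0xcb→b25/s1 MISS; vc=[]
#5 0xcd→b25/s1 L1-HIT; vc=[]
#6 0xba→b23/s3 L1-HIT; vc=[]
#7 0xbb→b23/s3 L1-HIT; vc=[]
#8 0x38→b7/s3 MISS; vc=[23]
#9 0x5d→b11/s3 MISS; vc=[23,7]
#10 0x3a→b7/s3 VC-HIT; vc=[23,11]
#11 0x2c→b5/s1 MISS; vc=[23,11,25]
#12 0x48→b9/s1 MISS; vc=[11,25,5]
#13 0x28→b5/s1 VC-HIT; vc=[11,25,9]

MISSES = 6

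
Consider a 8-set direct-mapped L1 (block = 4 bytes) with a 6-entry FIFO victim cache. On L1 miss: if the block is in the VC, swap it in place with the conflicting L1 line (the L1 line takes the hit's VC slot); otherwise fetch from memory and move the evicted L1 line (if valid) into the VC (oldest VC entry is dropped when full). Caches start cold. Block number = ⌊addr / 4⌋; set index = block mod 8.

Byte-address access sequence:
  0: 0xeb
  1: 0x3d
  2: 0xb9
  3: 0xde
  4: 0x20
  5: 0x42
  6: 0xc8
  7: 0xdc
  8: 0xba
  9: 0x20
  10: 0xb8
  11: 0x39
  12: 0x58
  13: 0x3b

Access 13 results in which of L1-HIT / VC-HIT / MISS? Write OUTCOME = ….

OUTCOME = VC-HIT

#0 0xeb→b58/s2 MISS; vc=[]
#1 0x3d→b15/s7 MISS; vc=[]
#2 0xb9→b46/s6 MISS; vc=[]
#3 0xde→b55/s7 MISS; vc=[15]
#4 0x20→b8/s0 MISS; vc=[15]
#5 0x42→b16/s0 MISS; vc=[15,8]
#6 0xc8→b50/s2 MISS; vc=[15,8,58]
#7 0xdc→b55/s7 L1-HIT; vc=[15,8,58]
#8 0xba→b46/s6 L1-HIT; vc=[15,8,58]
#9 0x20→b8/s0 VC-HIT; vc=[15,16,58]
#10 0xb8→b46/s6 L1-HIT; vc=[15,16,58]
#11 0x39→b14/s6 MISS; vc=[15,16,58,46]
#12 0x58→b22/s6 MISS; vc=[15,16,58,46,14]
#13 0x3b→b14/s6 VC-HIT; vc=[15,16,58,46,22]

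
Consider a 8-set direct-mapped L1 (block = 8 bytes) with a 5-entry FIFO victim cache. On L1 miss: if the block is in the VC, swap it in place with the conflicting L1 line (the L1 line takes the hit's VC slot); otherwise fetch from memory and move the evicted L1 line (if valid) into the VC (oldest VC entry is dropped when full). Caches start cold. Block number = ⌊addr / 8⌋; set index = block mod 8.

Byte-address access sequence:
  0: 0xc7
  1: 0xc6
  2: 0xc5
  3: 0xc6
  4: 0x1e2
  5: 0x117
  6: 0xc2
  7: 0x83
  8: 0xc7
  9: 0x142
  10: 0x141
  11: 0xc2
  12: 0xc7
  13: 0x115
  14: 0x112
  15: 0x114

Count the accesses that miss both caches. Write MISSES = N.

MISSES = 5

0: 0xc7 (blk 24, set 0) → MISS  vc=[]
1: 0xc6 (blk 24, set 0) → L1-HIT  vc=[]
2: 0xc5 (blk 24, set 0) → L1-HIT  vc=[]
3: 0xc6 (blk 24, set 0) → L1-HIT  vc=[]
4: 0x1e2 (blk 60, set 4) → MISS  vc=[]
5: 0x117 (blk 34, set 2) → MISS  vc=[]
6: 0xc2 (blk 24, set 0) → L1-HIT  vc=[]
7: 0x83 (blk 16, set 0) → MISS  vc=[24]
8: 0xc7 (blk 24, set 0) → VC-HIT  vc=[16]
9: 0x142 (blk 40, set 0) → MISS  vc=[16, 24]
10: 0x141 (blk 40, set 0) → L1-HIT  vc=[16, 24]
11: 0xc2 (blk 24, set 0) → VC-HIT  vc=[16, 40]
12: 0xc7 (blk 24, set 0) → L1-HIT  vc=[16, 40]
13: 0x115 (blk 34, set 2) → L1-HIT  vc=[16, 40]
14: 0x112 (blk 34, set 2) → L1-HIT  vc=[16, 40]
15: 0x114 (blk 34, set 2) → L1-HIT  vc=[16, 40]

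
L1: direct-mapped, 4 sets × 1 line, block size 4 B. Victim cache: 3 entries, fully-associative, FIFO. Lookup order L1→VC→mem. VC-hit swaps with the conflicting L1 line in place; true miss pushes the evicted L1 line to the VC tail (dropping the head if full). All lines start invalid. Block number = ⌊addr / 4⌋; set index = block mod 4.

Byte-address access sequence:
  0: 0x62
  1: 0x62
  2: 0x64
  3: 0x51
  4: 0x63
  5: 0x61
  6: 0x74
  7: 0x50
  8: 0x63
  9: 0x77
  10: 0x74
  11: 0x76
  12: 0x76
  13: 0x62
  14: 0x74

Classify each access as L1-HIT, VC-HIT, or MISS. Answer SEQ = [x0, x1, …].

SEQ = [MISS, L1-HIT, MISS, MISS, VC-HIT, L1-HIT, MISS, VC-HIT, VC-HIT, L1-HIT, L1-HIT, L1-HIT, L1-HIT, L1-HIT, L1-HIT]

0: 0x62 (blk 24, set 0) → MISS  vc=[]
1: 0x62 (blk 24, set 0) → L1-HIT  vc=[]
2: 0x64 (blk 25, set 1) → MISS  vc=[]
3: 0x51 (blk 20, set 0) → MISS  vc=[24]
4: 0x63 (blk 24, set 0) → VC-HIT  vc=[20]
5: 0x61 (blk 24, set 0) → L1-HIT  vc=[20]
6: 0x74 (blk 29, set 1) → MISS  vc=[20, 25]
7: 0x50 (blk 20, set 0) → VC-HIT  vc=[24, 25]
8: 0x63 (blk 24, set 0) → VC-HIT  vc=[20, 25]
9: 0x77 (blk 29, set 1) → L1-HIT  vc=[20, 25]
10: 0x74 (blk 29, set 1) → L1-HIT  vc=[20, 25]
11: 0x76 (blk 29, set 1) → L1-HIT  vc=[20, 25]
12: 0x76 (blk 29, set 1) → L1-HIT  vc=[20, 25]
13: 0x62 (blk 24, set 0) → L1-HIT  vc=[20, 25]
14: 0x74 (blk 29, set 1) → L1-HIT  vc=[20, 25]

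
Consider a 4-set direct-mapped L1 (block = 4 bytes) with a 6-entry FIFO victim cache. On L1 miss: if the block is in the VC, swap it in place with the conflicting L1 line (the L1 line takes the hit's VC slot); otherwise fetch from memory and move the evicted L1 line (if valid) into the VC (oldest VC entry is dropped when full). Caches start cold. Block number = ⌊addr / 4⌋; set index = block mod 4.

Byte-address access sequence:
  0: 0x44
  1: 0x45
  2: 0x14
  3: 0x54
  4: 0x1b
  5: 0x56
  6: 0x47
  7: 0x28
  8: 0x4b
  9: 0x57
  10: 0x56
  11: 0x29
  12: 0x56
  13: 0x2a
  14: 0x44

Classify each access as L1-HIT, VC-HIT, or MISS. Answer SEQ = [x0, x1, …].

SEQ = [MISS, L1-HIT, MISS, MISS, MISS, L1-HIT, VC-HIT, MISS, MISS, VC-HIT, L1-HIT, VC-HIT, L1-HIT, L1-HIT, VC-HIT]

#0 0x44→b17/s1 MISS; vc=[]
#1 0x45→b17/s1 L1-HIT; vc=[]
#2 0x14→b5/s1 MISS; vc=[17]
#3 0x54→b21/s1 MISS; vc=[17,5]
#4 0x1b→b6/s2 MISS; vc=[17,5]
#5 0x56→b21/s1 L1-HIT; vc=[17,5]
#6 0x47→b17/s1 VC-HIT; vc=[21,5]
#7 0x28→b10/s2 MISS; vc=[21,5,6]
#8 0x4b→b18/s2 MISS; vc=[21,5,6,10]
#9 0x57→b21/s1 VC-HIT; vc=[17,5,6,10]
#10 0x56→b21/s1 L1-HIT; vc=[17,5,6,10]
#11 0x29→b10/s2 VC-HIT; vc=[17,5,6,18]
#12 0x56→b21/s1 L1-HIT; vc=[17,5,6,18]
#13 0x2a→b10/s2 L1-HIT; vc=[17,5,6,18]
#14 0x44→b17/s1 VC-HIT; vc=[21,5,6,18]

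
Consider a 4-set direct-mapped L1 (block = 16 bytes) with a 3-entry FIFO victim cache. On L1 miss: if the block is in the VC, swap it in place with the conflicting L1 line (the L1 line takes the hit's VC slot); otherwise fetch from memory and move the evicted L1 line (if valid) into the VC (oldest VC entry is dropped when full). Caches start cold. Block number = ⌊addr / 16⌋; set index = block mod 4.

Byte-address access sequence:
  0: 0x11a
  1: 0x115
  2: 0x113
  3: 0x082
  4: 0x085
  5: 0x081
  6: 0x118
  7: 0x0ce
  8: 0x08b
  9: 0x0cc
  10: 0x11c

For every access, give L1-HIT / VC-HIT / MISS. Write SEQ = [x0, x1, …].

  [0] addr=0x11a blk=17 s=1: MISS | VC []
  [1] addr=0x115 blk=17 s=1: L1-HIT | VC []
  [2] addr=0x113 blk=17 s=1: L1-HIT | VC []
  [3] addr=0x82 blk=8 s=0: MISS | VC []
  [4] addr=0x85 blk=8 s=0: L1-HIT | VC []
  [5] addr=0x81 blk=8 s=0: L1-HIT | VC []
  [6] addr=0x118 blk=17 s=1: L1-HIT | VC []
  [7] addr=0xce blk=12 s=0: MISS | VC [8]
  [8] addr=0x8b blk=8 s=0: VC-HIT | VC [12]
  [9] addr=0xcc blk=12 s=0: VC-HIT | VC [8]
  [10] addr=0x11c blk=17 s=1: L1-HIT | VC [8]

SEQ = [MISS, L1-HIT, L1-HIT, MISS, L1-HIT, L1-HIT, L1-HIT, MISS, VC-HIT, VC-HIT, L1-HIT]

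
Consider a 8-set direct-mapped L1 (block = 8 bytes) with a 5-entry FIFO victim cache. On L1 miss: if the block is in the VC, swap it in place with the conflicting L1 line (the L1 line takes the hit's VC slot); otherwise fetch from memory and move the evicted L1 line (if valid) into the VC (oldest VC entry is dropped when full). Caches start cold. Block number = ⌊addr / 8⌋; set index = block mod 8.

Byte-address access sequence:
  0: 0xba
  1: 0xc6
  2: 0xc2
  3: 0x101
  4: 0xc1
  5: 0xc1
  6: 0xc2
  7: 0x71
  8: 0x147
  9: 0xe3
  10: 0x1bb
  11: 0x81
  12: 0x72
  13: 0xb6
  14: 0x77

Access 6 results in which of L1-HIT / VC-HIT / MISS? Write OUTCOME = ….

  [0] addr=0xba blk=23 s=7: MISS | VC []
  [1] addr=0xc6 blk=24 s=0: MISS | VC []
  [2] addr=0xc2 blk=24 s=0: L1-HIT | VC []
  [3] addr=0x101 blk=32 s=0: MISS | VC [24]
  [4] addr=0xc1 blk=24 s=0: VC-HIT | VC [32]
  [5] addr=0xc1 blk=24 s=0: L1-HIT | VC [32]
  [6] addr=0xc2 blk=24 s=0: L1-HIT | VC [32]
  [7] addr=0x71 blk=14 s=6: MISS | VC [32]
  [8] addr=0x147 blk=40 s=0: MISS | VC [32, 24]
  [9] addr=0xe3 blk=28 s=4: MISS | VC [32, 24]
  [10] addr=0x1bb blk=55 s=7: MISS | VC [32, 24, 23]
  [11] addr=0x81 blk=16 s=0: MISS | VC [32, 24, 23, 40]
  [12] addr=0x72 blk=14 s=6: L1-HIT | VC [32, 24, 23, 40]
  [13] addr=0xb6 blk=22 s=6: MISS | VC [32, 24, 23, 40, 14]
  [14] addr=0x77 blk=14 s=6: VC-HIT | VC [32, 24, 23, 40, 22]

OUTCOME = L1-HIT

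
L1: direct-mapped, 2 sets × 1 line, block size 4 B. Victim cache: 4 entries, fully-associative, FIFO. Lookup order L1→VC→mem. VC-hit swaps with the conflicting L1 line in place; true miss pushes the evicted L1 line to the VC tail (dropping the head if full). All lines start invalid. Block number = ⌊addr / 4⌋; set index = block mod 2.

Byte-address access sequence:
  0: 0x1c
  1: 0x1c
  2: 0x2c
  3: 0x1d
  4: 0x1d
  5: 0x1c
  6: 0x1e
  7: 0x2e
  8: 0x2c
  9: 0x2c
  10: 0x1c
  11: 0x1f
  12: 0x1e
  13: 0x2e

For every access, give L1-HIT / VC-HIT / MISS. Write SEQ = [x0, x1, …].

SEQ = [MISS, L1-HIT, MISS, VC-HIT, L1-HIT, L1-HIT, L1-HIT, VC-HIT, L1-HIT, L1-HIT, VC-HIT, L1-HIT, L1-HIT, VC-HIT]

#0 0x1c→b7/s1 MISS; vc=[]
#1 0x1c→b7/s1 L1-HIT; vc=[]
#2 0x2c→b11/s1 MISS; vc=[7]
#3 0x1d→b7/s1 VC-HIT; vc=[11]
#4 0x1d→b7/s1 L1-HIT; vc=[11]
#5 0x1c→b7/s1 L1-HIT; vc=[11]
#6 0x1e→b7/s1 L1-HIT; vc=[11]
#7 0x2e→b11/s1 VC-HIT; vc=[7]
#8 0x2c→b11/s1 L1-HIT; vc=[7]
#9 0x2c→b11/s1 L1-HIT; vc=[7]
#10 0x1c→b7/s1 VC-HIT; vc=[11]
#11 0x1f→b7/s1 L1-HIT; vc=[11]
#12 0x1e→b7/s1 L1-HIT; vc=[11]
#13 0x2e→b11/s1 VC-HIT; vc=[7]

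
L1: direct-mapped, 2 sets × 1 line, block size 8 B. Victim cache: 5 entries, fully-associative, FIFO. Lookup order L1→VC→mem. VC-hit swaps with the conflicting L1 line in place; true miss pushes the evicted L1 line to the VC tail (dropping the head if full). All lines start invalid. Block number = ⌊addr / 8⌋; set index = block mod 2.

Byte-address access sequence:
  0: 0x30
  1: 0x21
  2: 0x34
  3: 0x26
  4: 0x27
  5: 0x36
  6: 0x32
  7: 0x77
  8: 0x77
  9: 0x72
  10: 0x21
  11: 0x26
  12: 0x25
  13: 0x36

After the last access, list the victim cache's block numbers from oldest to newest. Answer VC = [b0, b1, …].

0: 0x30 (blk 6, set 0) → MISS  vc=[]
1: 0x21 (blk 4, set 0) → MISS  vc=[6]
2: 0x34 (blk 6, set 0) → VC-HIT  vc=[4]
3: 0x26 (blk 4, set 0) → VC-HIT  vc=[6]
4: 0x27 (blk 4, set 0) → L1-HIT  vc=[6]
5: 0x36 (blk 6, set 0) → VC-HIT  vc=[4]
6: 0x32 (blk 6, set 0) → L1-HIT  vc=[4]
7: 0x77 (blk 14, set 0) → MISS  vc=[4, 6]
8: 0x77 (blk 14, set 0) → L1-HIT  vc=[4, 6]
9: 0x72 (blk 14, set 0) → L1-HIT  vc=[4, 6]
10: 0x21 (blk 4, set 0) → VC-HIT  vc=[14, 6]
11: 0x26 (blk 4, set 0) → L1-HIT  vc=[14, 6]
12: 0x25 (blk 4, set 0) → L1-HIT  vc=[14, 6]
13: 0x36 (blk 6, set 0) → VC-HIT  vc=[14, 4]

VC = [14, 4]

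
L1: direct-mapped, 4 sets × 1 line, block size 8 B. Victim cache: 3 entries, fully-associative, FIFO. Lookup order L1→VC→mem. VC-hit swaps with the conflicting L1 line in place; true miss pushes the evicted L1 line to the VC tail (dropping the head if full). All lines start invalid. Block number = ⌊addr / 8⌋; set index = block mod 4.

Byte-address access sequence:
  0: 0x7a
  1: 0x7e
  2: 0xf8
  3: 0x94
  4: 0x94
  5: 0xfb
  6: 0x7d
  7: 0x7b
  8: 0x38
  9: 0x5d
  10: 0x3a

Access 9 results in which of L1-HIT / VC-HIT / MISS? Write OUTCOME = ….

OUTCOME = MISS

0: 0x7a (blk 15, set 3) → MISS  vc=[]
1: 0x7e (blk 15, set 3) → L1-HIT  vc=[]
2: 0xf8 (blk 31, set 3) → MISS  vc=[15]
3: 0x94 (blk 18, set 2) → MISS  vc=[15]
4: 0x94 (blk 18, set 2) → L1-HIT  vc=[15]
5: 0xfb (blk 31, set 3) → L1-HIT  vc=[15]
6: 0x7d (blk 15, set 3) → VC-HIT  vc=[31]
7: 0x7b (blk 15, set 3) → L1-HIT  vc=[31]
8: 0x38 (blk 7, set 3) → MISS  vc=[31, 15]
9: 0x5d (blk 11, set 3) → MISS  vc=[31, 15, 7]
10: 0x3a (blk 7, set 3) → VC-HIT  vc=[31, 15, 11]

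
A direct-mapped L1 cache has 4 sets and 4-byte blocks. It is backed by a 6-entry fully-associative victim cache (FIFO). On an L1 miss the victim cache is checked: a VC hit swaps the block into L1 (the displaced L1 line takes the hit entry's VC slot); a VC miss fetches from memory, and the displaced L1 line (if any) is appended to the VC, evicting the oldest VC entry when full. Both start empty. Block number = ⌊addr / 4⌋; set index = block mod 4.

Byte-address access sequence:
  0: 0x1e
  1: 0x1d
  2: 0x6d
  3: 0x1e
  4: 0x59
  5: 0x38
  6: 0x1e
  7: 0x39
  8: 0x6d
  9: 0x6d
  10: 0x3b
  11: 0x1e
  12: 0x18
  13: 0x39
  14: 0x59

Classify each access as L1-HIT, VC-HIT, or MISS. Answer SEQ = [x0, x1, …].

  [0] addr=0x1e blk=7 s=3: MISS | VC []
  [1] addr=0x1d blk=7 s=3: L1-HIT | VC []
  [2] addr=0x6d blk=27 s=3: MISS | VC [7]
  [3] addr=0x1e blk=7 s=3: VC-HIT | VC [27]
  [4] addr=0x59 blk=22 s=2: MISS | VC [27]
  [5] addr=0x38 blk=14 s=2: MISS | VC [27, 22]
  [6] addr=0x1e blk=7 s=3: L1-HIT | VC [27, 22]
  [7] addr=0x39 blk=14 s=2: L1-HIT | VC [27, 22]
  [8] addr=0x6d blk=27 s=3: VC-HIT | VC [7, 22]
  [9] addr=0x6d blk=27 s=3: L1-HIT | VC [7, 22]
  [10] addr=0x3b blk=14 s=2: L1-HIT | VC [7, 22]
  [11] addr=0x1e blk=7 s=3: VC-HIT | VC [27, 22]
  [12] addr=0x18 blk=6 s=2: MISS | VC [27, 22, 14]
  [13] addr=0x39 blk=14 s=2: VC-HIT | VC [27, 22, 6]
  [14] addr=0x59 blk=22 s=2: VC-HIT | VC [27, 14, 6]

SEQ = [MISS, L1-HIT, MISS, VC-HIT, MISS, MISS, L1-HIT, L1-HIT, VC-HIT, L1-HIT, L1-HIT, VC-HIT, MISS, VC-HIT, VC-HIT]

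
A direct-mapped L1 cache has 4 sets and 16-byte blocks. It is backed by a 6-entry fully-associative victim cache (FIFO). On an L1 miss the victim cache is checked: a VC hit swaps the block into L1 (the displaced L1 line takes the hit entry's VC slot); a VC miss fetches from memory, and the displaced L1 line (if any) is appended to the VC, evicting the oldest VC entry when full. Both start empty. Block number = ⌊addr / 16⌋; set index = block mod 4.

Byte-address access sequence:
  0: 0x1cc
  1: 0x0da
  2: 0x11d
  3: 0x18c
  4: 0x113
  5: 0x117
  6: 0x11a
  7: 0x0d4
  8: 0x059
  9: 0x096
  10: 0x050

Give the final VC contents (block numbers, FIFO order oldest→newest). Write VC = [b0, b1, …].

VC = [17, 28, 13, 9]

#0 0x1cc→b28/s0 MISS; vc=[]
#1 0xda→b13/s1 MISS; vc=[]
#2 0x11d→b17/s1 MISS; vc=[13]
#3 0x18c→b24/s0 MISS; vc=[13,28]
#4 0x113→b17/s1 L1-HIT; vc=[13,28]
#5 0x117→b17/s1 L1-HIT; vc=[13,28]
#6 0x11a→b17/s1 L1-HIT; vc=[13,28]
#7 0xd4→b13/s1 VC-HIT; vc=[17,28]
#8 0x59→b5/s1 MISS; vc=[17,28,13]
#9 0x96→b9/s1 MISS; vc=[17,28,13,5]
#10 0x50→b5/s1 VC-HIT; vc=[17,28,13,9]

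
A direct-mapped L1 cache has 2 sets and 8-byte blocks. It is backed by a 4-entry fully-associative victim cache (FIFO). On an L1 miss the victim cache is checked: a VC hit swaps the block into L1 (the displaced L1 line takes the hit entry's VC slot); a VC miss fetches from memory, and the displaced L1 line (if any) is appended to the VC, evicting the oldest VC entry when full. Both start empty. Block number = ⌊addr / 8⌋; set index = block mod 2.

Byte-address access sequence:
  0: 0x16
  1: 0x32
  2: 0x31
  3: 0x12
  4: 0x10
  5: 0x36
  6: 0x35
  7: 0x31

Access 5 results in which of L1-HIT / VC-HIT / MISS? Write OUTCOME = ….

OUTCOME = VC-HIT

0: 0x16 (blk 2, set 0) → MISS  vc=[]
1: 0x32 (blk 6, set 0) → MISS  vc=[2]
2: 0x31 (blk 6, set 0) → L1-HIT  vc=[2]
3: 0x12 (blk 2, set 0) → VC-HIT  vc=[6]
4: 0x10 (blk 2, set 0) → L1-HIT  vc=[6]
5: 0x36 (blk 6, set 0) → VC-HIT  vc=[2]
6: 0x35 (blk 6, set 0) → L1-HIT  vc=[2]
7: 0x31 (blk 6, set 0) → L1-HIT  vc=[2]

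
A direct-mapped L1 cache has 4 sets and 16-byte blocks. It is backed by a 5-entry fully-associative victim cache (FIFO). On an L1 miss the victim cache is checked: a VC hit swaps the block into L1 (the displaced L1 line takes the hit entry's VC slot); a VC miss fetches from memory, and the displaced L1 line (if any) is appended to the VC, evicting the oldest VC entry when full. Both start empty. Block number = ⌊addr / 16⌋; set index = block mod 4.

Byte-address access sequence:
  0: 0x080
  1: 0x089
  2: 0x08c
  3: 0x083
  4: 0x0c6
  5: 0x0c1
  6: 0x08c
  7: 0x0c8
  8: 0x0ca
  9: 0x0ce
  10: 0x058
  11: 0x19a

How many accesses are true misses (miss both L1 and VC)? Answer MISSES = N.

MISSES = 4

0: 0x80 (blk 8, set 0) → MISS  vc=[]
1: 0x89 (blk 8, set 0) → L1-HIT  vc=[]
2: 0x8c (blk 8, set 0) → L1-HIT  vc=[]
3: 0x83 (blk 8, set 0) → L1-HIT  vc=[]
4: 0xc6 (blk 12, set 0) → MISS  vc=[8]
5: 0xc1 (blk 12, set 0) → L1-HIT  vc=[8]
6: 0x8c (blk 8, set 0) → VC-HIT  vc=[12]
7: 0xc8 (blk 12, set 0) → VC-HIT  vc=[8]
8: 0xca (blk 12, set 0) → L1-HIT  vc=[8]
9: 0xce (blk 12, set 0) → L1-HIT  vc=[8]
10: 0x58 (blk 5, set 1) → MISS  vc=[8]
11: 0x19a (blk 25, set 1) → MISS  vc=[8, 5]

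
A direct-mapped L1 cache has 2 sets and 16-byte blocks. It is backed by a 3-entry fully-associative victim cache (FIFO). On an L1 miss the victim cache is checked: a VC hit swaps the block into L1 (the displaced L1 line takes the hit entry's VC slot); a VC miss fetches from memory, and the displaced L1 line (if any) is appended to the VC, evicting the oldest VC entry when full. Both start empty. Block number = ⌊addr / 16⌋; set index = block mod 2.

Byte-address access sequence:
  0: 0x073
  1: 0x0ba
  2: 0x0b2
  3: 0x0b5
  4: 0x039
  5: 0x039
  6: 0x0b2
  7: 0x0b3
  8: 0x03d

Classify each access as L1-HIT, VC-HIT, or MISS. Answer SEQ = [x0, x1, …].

SEQ = [MISS, MISS, L1-HIT, L1-HIT, MISS, L1-HIT, VC-HIT, L1-HIT, VC-HIT]

#0 0x73→b7/s1 MISS; vc=[]
#1 0xba→b11/s1 MISS; vc=[7]
#2 0xb2→b11/s1 L1-HIT; vc=[7]
#3 0xb5→b11/s1 L1-HIT; vc=[7]
#4 0x39→b3/s1 MISS; vc=[7,11]
#5 0x39→b3/s1 L1-HIT; vc=[7,11]
#6 0xb2→b11/s1 VC-HIT; vc=[7,3]
#7 0xb3→b11/s1 L1-HIT; vc=[7,3]
#8 0x3d→b3/s1 VC-HIT; vc=[7,11]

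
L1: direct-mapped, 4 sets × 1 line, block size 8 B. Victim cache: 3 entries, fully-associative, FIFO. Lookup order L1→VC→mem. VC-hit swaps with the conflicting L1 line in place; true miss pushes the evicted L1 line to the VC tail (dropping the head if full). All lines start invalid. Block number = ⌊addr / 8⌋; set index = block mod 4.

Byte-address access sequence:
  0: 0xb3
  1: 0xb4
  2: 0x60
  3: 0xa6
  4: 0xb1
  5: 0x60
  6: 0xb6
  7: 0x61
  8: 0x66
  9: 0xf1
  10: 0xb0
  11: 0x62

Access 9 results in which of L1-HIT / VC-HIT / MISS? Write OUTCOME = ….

OUTCOME = MISS

  [0] addr=0xb3 blk=22 s=2: MISS | VC []
  [1] addr=0xb4 blk=22 s=2: L1-HIT | VC []
  [2] addr=0x60 blk=12 s=0: MISS | VC []
  [3] addr=0xa6 blk=20 s=0: MISS | VC [12]
  [4] addr=0xb1 blk=22 s=2: L1-HIT | VC [12]
  [5] addr=0x60 blk=12 s=0: VC-HIT | VC [20]
  [6] addr=0xb6 blk=22 s=2: L1-HIT | VC [20]
  [7] addr=0x61 blk=12 s=0: L1-HIT | VC [20]
  [8] addr=0x66 blk=12 s=0: L1-HIT | VC [20]
  [9] addr=0xf1 blk=30 s=2: MISS | VC [20, 22]
  [10] addr=0xb0 blk=22 s=2: VC-HIT | VC [20, 30]
  [11] addr=0x62 blk=12 s=0: L1-HIT | VC [20, 30]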